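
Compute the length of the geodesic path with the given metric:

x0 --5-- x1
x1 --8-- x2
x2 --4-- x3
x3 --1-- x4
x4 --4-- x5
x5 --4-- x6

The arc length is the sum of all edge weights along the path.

Arc length = 5 + 8 + 4 + 1 + 4 + 4 = 26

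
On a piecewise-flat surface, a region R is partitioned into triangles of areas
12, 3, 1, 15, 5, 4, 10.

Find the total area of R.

12 + 3 + 1 + 15 + 5 + 4 + 10 = 50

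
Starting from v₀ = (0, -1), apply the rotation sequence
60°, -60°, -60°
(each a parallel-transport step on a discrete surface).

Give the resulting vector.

Total rotation: 60° + (-60°) + (-60°) = -60°. Final vector: (-0.8660, -0.5000)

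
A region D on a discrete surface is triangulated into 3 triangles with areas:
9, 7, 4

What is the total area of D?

9 + 7 + 4 = 20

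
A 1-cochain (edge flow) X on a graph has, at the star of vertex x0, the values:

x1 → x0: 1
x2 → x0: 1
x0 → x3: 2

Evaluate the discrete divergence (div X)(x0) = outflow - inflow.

Divergence = sum of outgoing flows = (-1) + (-1) + 2 = 0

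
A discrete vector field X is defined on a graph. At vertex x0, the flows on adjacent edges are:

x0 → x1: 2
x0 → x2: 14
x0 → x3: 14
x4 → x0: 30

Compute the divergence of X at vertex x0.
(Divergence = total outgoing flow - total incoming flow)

Divergence = sum of outgoing flows = 2 + 14 + 14 + (-30) = 0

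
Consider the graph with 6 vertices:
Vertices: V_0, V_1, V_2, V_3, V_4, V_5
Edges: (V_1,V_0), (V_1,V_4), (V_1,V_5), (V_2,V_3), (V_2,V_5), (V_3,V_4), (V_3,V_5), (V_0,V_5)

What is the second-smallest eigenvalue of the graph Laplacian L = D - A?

Degrees: deg(V_0) = 2, deg(V_1) = 3, deg(V_2) = 2, deg(V_3) = 3, deg(V_4) = 2, deg(V_5) = 4.
L = D − A with rows/columns ordered (V_0, V_1, V_2, V_3, V_4, V_5):
  [ 2, -1,  0,  0,  0, -1]
  [-1,  3,  0,  0, -1, -1]
  [ 0,  0,  2, -1,  0, -1]
  [ 0,  0, -1,  3, -1, -1]
  [ 0, -1,  0, -1,  2,  0]
  [-1, -1, -1, -1,  0,  4]
Characteristic polynomial: det(λI − L) = λ(λ² − 5λ + 5)(λ² − 7λ + 9)(λ − 4).
Roots: λ = 0; (λ² − 5λ + 5) = 0 ⇒ λ = (5 ± √5)/2 ≈ 1.382, 3.618; (λ² − 7λ + 9) = 0 ⇒ λ = (7 ± √13)/2 ≈ 1.6972, 5.3028; (λ − 4) = 0 ⇒ λ = 4.
(Check: the roots sum (with multiplicity) to 16, matching trace L = Σdeg = 2·8 = 16.)
Laplacian eigenvalues: [0.0, 1.382, 1.6972, 3.618, 4.0, 5.3028]. Algebraic connectivity (smallest non-zero eigenvalue) = 1.382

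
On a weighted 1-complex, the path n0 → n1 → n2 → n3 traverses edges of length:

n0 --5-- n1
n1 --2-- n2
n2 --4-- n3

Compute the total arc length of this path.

Arc length = 5 + 2 + 4 = 11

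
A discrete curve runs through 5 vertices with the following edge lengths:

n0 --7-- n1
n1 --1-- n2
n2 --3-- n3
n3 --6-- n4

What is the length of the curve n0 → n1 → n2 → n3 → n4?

Arc length = 7 + 1 + 3 + 6 = 17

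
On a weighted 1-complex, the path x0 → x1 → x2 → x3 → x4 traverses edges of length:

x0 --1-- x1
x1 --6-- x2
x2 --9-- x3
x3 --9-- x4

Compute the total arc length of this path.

Arc length = 1 + 6 + 9 + 9 = 25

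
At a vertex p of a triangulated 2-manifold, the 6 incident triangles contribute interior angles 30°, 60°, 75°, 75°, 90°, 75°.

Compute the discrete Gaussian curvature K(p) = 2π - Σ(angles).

Sum of angles = 405°. K = 360° - 405° = -45° = -π/4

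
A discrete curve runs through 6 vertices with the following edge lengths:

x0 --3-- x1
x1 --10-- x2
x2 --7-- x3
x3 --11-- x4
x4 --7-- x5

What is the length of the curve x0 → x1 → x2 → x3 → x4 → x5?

Arc length = 3 + 10 + 7 + 11 + 7 = 38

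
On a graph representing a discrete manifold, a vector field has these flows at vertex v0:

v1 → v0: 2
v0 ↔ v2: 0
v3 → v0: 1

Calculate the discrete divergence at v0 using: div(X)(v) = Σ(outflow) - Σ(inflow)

Divergence = sum of outgoing flows = (-2) + 0 + (-1) = -3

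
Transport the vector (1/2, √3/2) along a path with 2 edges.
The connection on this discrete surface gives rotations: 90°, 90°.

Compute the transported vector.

Total rotation: 90° + 90° = 180°. Final vector: (-0.5000, -0.8660)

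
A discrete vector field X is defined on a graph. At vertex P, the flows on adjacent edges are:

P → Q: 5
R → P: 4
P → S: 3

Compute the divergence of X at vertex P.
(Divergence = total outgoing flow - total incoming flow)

Divergence = sum of outgoing flows = 5 + (-4) + 3 = 4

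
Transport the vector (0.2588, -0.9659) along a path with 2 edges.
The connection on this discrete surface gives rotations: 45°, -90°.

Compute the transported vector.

Total rotation: 45° + (-90°) = -45°. Final vector: (-0.5000, -0.8660)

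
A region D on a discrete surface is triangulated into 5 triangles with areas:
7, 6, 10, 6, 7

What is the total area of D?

7 + 6 + 10 + 6 + 7 = 36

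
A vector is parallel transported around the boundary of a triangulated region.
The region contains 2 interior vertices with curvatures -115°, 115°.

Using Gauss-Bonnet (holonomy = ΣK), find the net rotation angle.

Holonomy = total enclosed curvature = (-115°) + 115° = 0°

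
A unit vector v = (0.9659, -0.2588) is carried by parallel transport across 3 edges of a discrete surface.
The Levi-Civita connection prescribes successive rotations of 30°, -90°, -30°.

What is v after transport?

Total rotation: 30° + (-90°) + (-30°) = -90°. Final vector: (-0.2588, -0.9659)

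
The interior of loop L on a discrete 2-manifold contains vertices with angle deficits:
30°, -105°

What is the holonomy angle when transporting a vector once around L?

Holonomy = total enclosed curvature = 30° + (-105°) = -75°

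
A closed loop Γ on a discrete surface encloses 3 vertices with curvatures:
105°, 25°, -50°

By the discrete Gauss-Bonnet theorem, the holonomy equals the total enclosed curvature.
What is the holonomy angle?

Holonomy = total enclosed curvature = 105° + 25° + (-50°) = 80°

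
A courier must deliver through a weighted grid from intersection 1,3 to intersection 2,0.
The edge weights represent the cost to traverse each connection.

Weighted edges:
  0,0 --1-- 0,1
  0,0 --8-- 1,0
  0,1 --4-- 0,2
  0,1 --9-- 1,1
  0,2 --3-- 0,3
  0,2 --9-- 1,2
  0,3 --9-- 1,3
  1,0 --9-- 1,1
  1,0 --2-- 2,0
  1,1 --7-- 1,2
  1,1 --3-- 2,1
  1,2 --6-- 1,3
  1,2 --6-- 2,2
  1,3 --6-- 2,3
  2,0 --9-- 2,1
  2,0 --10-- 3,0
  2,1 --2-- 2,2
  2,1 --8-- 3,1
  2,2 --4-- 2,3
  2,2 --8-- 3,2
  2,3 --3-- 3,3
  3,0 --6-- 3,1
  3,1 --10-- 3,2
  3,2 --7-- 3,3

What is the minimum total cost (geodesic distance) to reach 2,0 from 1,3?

Shortest path: 1,3 → 2,3 → 2,2 → 2,1 → 2,0, total weight = 21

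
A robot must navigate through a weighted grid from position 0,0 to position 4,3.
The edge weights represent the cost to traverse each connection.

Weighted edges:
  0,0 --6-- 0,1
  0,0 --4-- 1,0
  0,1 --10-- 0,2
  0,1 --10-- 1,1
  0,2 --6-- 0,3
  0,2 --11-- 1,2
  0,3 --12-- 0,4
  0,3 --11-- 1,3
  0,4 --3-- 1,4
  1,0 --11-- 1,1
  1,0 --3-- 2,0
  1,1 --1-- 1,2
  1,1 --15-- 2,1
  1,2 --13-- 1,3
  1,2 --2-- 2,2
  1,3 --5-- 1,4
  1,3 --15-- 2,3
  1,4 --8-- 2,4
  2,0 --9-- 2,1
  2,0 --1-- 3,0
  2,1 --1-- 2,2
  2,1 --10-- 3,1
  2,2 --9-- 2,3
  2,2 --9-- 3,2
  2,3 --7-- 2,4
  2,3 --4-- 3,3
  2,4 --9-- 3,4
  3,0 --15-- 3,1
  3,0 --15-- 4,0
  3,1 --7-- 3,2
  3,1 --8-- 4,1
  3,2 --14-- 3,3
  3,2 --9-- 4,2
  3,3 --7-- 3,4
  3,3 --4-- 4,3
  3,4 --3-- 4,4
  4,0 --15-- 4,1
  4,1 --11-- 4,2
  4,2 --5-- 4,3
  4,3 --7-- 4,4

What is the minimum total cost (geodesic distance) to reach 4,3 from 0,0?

Shortest path: 0,0 → 1,0 → 2,0 → 2,1 → 2,2 → 2,3 → 3,3 → 4,3, total weight = 34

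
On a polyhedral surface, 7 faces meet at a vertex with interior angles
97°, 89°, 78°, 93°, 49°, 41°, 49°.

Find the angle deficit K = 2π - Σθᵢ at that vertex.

Sum of angles = 496°. K = 360° - 496° = -136° = -34π/45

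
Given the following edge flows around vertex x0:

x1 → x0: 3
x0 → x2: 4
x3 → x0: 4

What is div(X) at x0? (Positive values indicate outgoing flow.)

Divergence = sum of outgoing flows = (-3) + 4 + (-4) = -3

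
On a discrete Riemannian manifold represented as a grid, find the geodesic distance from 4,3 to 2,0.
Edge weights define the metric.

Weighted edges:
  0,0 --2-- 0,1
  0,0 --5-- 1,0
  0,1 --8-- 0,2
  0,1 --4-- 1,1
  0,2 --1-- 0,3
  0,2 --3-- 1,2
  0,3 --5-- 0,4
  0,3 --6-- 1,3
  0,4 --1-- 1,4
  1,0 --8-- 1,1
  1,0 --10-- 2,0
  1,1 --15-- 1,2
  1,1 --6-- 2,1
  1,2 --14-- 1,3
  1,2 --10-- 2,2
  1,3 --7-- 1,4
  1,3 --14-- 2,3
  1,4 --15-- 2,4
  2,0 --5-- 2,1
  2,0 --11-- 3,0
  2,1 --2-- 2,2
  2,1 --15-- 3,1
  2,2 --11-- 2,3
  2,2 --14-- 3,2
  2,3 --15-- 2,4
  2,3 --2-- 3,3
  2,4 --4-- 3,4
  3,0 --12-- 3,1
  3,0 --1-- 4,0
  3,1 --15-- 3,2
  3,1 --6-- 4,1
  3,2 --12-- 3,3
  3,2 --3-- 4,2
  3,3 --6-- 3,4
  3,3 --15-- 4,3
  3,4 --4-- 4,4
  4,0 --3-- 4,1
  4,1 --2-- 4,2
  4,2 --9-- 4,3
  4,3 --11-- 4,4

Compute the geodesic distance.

Shortest path: 4,3 → 4,2 → 4,1 → 4,0 → 3,0 → 2,0, total weight = 26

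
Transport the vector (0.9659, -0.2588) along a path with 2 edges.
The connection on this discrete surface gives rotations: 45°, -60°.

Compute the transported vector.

Total rotation: 45° + (-60°) = -15°. Final vector: (0.8660, -0.5000)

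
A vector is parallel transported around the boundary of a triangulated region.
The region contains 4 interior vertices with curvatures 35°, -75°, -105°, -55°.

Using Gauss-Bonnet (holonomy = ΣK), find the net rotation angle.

Holonomy = total enclosed curvature = 35° + (-75°) + (-105°) + (-55°) = -200°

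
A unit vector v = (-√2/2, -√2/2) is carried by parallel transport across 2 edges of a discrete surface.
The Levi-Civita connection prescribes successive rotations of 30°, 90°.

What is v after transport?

Total rotation: 30° + 90° = 120°. Final vector: (0.9659, -0.2588)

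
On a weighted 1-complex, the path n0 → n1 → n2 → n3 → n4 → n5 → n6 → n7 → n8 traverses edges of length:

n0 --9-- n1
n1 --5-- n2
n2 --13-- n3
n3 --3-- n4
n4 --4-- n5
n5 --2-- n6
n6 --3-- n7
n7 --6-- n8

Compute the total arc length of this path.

Arc length = 9 + 5 + 13 + 3 + 4 + 2 + 3 + 6 = 45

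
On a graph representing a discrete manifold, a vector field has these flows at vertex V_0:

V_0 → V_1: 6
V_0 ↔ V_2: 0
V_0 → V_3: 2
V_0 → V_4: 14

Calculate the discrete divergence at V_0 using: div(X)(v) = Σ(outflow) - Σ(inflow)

Divergence = sum of outgoing flows = 6 + 0 + 2 + 14 = 22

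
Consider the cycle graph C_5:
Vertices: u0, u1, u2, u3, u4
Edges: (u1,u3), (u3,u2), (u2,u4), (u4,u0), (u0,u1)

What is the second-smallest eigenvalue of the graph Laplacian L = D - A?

The cycle graph C_n has Laplacian eigenvalues λ_k = 2 − 2cos(2πk/n), k = 0, 1, …, n−1. Here n = 5:
k=0: 2 − 2cos(0) = 0.0; k=1: 2 − 2cos(2π/5) = 1.382; k=2: 2 − 2cos(4π/5) = 3.618; k=3: 2 − 2cos(6π/5) = 3.618; k=4: 2 − 2cos(8π/5) = 1.382.
Laplacian eigenvalues: [0.0, 1.382, 1.382, 3.618, 3.618]. Algebraic connectivity (smallest non-zero eigenvalue) = 1.382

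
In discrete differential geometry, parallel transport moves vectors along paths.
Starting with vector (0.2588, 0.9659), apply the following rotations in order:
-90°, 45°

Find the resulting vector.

Total rotation: (-90°) + 45° = -45°. Final vector: (0.8660, 0.5000)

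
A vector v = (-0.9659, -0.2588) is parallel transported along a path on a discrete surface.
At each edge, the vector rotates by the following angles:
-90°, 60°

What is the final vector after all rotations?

Total rotation: (-90°) + 60° = -30°. Final vector: (-0.9659, 0.2588)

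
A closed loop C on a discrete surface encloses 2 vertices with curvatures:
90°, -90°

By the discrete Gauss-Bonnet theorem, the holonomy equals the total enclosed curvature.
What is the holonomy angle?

Holonomy = total enclosed curvature = 90° + (-90°) = 0°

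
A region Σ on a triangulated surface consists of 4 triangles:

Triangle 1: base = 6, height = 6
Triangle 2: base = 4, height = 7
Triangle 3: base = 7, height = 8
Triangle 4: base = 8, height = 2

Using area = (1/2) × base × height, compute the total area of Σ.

(1/2)×6×6 + (1/2)×4×7 + (1/2)×7×8 + (1/2)×8×2 = 68.0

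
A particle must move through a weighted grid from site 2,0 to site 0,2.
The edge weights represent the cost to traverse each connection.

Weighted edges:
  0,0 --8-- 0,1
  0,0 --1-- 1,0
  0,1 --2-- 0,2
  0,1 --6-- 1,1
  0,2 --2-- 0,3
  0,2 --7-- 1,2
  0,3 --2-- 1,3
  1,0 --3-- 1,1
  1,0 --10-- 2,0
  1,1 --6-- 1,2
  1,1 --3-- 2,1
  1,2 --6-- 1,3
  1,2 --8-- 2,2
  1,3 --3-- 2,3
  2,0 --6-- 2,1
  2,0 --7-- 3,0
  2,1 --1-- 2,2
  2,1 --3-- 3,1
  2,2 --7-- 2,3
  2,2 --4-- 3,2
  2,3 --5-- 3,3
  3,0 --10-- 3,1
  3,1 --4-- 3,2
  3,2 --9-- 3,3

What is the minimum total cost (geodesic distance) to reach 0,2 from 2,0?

Shortest path: 2,0 → 2,1 → 1,1 → 0,1 → 0,2, total weight = 17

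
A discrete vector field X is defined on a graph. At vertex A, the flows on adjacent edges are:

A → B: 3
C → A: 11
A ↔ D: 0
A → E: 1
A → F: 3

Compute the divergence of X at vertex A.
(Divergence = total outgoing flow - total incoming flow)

Divergence = sum of outgoing flows = 3 + (-11) + 0 + 1 + 3 = -4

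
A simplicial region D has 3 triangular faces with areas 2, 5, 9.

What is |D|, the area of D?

2 + 5 + 9 = 16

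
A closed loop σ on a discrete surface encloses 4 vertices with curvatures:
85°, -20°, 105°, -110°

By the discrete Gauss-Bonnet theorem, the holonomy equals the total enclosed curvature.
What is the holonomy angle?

Holonomy = total enclosed curvature = 85° + (-20°) + 105° + (-110°) = 60°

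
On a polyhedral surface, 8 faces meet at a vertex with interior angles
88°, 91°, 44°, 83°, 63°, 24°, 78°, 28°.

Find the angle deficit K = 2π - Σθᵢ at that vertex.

Sum of angles = 499°. K = 360° - 499° = -139° = -139π/180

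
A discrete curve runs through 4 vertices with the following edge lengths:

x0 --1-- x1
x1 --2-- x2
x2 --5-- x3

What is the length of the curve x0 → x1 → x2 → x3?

Arc length = 1 + 2 + 5 = 8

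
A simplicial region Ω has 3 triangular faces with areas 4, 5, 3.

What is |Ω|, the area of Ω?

4 + 5 + 3 = 12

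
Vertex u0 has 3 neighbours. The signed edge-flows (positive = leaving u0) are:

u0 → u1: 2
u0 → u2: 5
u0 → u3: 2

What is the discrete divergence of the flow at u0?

Divergence = sum of outgoing flows = 2 + 5 + 2 = 9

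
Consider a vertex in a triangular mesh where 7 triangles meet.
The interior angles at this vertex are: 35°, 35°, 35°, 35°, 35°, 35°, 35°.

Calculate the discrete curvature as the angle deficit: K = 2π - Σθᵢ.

Sum of angles = 245°. K = 360° - 245° = 115° = 23π/36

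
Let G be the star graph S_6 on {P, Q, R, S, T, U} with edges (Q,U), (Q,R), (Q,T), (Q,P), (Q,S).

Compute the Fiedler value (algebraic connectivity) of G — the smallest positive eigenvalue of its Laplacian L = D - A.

The star S_6 is the complete bipartite graph K_{1,5} (one hub of degree 5, 5 leaves of degree 1). The Laplacian spectrum of K_{p,q} is 0, p (multiplicity q−1), q (multiplicity p−1), p+q. With p = 1, q = 5: 0 once, 1 with multiplicity 4, and 6 once. (Check: trace L = sum of degrees = 10 = 4·1 + 6.)
Laplacian eigenvalues: [0.0, 1.0, 1.0, 1.0, 1.0, 6.0]. Algebraic connectivity (smallest non-zero eigenvalue) = 1.0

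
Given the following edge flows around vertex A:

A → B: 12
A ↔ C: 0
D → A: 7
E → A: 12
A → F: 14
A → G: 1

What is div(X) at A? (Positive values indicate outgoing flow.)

Divergence = sum of outgoing flows = 12 + 0 + (-7) + (-12) + 14 + 1 = 8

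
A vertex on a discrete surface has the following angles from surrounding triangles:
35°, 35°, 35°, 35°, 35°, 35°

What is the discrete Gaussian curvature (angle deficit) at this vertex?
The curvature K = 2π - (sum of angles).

Sum of angles = 210°. K = 360° - 210° = 150°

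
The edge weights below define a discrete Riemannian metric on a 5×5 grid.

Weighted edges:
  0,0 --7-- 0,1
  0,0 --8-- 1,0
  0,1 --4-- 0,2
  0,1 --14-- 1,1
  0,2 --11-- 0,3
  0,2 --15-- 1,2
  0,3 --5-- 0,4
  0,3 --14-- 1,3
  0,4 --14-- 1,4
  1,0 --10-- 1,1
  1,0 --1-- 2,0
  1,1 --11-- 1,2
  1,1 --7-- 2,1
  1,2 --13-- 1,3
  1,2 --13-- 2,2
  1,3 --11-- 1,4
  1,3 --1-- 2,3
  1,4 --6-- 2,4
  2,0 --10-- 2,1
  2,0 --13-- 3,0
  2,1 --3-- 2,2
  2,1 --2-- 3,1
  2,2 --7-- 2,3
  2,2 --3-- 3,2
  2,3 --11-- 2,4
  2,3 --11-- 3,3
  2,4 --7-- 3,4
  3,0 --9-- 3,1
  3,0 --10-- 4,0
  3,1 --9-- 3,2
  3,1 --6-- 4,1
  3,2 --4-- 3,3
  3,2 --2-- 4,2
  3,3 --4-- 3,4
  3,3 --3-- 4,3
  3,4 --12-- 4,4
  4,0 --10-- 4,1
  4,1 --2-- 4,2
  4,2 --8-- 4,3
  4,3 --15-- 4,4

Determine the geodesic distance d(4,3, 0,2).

Shortest path: 4,3 → 3,3 → 3,2 → 2,2 → 1,2 → 0,2, total weight = 38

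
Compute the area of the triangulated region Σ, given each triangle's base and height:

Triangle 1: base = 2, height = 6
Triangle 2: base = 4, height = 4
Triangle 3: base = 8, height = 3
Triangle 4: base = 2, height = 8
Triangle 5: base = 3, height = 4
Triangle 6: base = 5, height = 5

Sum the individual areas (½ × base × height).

(1/2)×2×6 + (1/2)×4×4 + (1/2)×8×3 + (1/2)×2×8 + (1/2)×3×4 + (1/2)×5×5 = 52.5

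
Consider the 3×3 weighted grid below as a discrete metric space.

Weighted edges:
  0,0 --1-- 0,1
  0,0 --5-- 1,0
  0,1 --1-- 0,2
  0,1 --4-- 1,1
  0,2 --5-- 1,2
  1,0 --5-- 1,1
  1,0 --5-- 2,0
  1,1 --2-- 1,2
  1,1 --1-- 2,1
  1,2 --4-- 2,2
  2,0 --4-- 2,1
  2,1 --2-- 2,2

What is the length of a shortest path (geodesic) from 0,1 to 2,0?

Shortest path: 0,1 → 1,1 → 2,1 → 2,0, total weight = 9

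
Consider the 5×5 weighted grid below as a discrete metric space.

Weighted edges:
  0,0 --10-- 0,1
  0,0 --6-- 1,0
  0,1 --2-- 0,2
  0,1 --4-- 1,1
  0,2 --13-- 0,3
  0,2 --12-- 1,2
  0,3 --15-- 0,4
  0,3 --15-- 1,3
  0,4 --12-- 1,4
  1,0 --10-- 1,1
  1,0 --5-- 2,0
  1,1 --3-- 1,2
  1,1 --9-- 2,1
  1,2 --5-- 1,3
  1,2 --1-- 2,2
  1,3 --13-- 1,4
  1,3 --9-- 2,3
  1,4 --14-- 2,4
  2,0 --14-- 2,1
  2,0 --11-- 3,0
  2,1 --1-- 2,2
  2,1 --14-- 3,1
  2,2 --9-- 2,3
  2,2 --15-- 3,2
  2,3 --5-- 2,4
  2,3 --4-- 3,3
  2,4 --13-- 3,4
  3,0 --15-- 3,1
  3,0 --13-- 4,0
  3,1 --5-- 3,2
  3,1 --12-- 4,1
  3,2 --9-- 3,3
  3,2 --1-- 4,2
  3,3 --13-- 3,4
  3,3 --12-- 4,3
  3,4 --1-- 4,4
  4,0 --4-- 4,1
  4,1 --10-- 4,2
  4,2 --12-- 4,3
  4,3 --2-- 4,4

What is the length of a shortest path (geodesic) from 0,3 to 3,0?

Shortest path: 0,3 → 0,2 → 0,1 → 1,1 → 1,0 → 2,0 → 3,0, total weight = 45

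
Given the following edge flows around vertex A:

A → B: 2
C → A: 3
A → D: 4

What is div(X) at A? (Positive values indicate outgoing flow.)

Divergence = sum of outgoing flows = 2 + (-3) + 4 = 3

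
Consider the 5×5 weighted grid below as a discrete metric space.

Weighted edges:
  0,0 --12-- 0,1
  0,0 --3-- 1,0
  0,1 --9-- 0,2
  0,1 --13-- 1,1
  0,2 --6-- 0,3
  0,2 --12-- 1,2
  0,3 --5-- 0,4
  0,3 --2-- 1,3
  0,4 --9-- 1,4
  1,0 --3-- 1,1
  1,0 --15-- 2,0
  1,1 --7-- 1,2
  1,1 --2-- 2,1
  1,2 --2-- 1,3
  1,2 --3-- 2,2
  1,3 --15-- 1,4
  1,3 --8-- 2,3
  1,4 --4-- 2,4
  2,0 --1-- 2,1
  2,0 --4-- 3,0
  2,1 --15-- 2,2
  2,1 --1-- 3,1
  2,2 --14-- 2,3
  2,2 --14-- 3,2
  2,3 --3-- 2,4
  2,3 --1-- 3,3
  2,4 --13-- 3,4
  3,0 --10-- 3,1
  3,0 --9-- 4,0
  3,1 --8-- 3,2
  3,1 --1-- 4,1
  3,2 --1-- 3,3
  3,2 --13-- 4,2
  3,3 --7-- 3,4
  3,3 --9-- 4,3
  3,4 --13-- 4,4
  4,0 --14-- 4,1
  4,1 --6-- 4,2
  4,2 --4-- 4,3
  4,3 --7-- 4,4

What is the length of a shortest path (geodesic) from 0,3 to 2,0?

Shortest path: 0,3 → 1,3 → 1,2 → 1,1 → 2,1 → 2,0, total weight = 14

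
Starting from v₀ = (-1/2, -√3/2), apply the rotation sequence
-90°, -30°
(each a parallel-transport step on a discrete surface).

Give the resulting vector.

Total rotation: (-90°) + (-30°) = -120°. Final vector: (-0.5000, 0.8660)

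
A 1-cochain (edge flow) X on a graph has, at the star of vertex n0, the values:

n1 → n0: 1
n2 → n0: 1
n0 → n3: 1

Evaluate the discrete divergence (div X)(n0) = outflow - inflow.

Divergence = sum of outgoing flows = (-1) + (-1) + 1 = -1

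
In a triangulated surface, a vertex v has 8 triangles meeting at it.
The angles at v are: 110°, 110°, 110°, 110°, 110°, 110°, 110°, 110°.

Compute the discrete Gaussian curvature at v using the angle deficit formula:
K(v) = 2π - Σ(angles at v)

Sum of angles = 880°. K = 360° - 880° = -520° = -26π/9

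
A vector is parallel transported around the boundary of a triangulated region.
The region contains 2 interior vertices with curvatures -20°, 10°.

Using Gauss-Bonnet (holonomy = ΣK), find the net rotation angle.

Holonomy = total enclosed curvature = (-20°) + 10° = -10°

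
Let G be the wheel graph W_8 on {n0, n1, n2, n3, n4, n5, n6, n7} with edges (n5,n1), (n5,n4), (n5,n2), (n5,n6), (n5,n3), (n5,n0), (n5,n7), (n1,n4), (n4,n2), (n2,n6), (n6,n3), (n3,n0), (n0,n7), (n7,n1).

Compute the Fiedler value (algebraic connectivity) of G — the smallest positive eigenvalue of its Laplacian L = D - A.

The wheel W_8 is the join K_1 ∨ C_7 (a hub joined to every vertex of a cycle of length 7). For a join G ∨ H (G on p vertices, H on q vertices) the Laplacian spectrum is 0, p+q, the eigenvalues of L(G) other than one 0 each shifted by +q, and the eigenvalues of L(H) other than one 0 each shifted by +p. With G = K_1 (p = 1, nothing left after dropping its 0) and H = C_7 (q = 7, eigenvalues 2 − 2cos(2πk/7), k = 0, …, 6; drop k = 0), the spectrum of W_8 is 0, 8, and 1 + (2 − 2cos(2πk/7)) = 3 − 2cos(2πk/7) for k = 1, …, 6:
k=1: 3 − 2cos(2π/7) = 1.753; k=2: 3 − 2cos(4π/7) = 3.445; k=3: 3 − 2cos(6π/7) = 4.8019; k=4: 3 − 2cos(8π/7) = 4.8019; k=5: 3 − 2cos(10π/7) = 3.445; k=6: 3 − 2cos(12π/7) = 1.753.
Laplacian eigenvalues: [0.0, 1.753, 1.753, 3.445, 3.445, 4.8019, 4.8019, 8.0]. Algebraic connectivity (smallest non-zero eigenvalue) = 1.753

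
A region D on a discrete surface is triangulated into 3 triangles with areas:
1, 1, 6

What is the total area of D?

1 + 1 + 6 = 8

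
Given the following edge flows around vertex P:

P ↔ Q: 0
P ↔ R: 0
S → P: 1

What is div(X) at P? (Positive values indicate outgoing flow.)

Divergence = sum of outgoing flows = 0 + 0 + (-1) = -1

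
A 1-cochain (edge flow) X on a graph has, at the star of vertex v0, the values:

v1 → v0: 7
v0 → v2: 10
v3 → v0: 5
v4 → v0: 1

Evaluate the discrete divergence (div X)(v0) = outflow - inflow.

Divergence = sum of outgoing flows = (-7) + 10 + (-5) + (-1) = -3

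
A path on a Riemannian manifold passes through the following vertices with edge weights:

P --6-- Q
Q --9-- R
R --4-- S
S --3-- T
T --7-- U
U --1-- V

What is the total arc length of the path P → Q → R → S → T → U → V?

Arc length = 6 + 9 + 4 + 3 + 7 + 1 = 30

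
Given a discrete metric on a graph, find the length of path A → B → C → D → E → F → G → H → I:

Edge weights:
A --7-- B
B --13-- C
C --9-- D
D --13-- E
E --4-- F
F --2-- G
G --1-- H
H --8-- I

Arc length = 7 + 13 + 9 + 13 + 4 + 2 + 1 + 8 = 57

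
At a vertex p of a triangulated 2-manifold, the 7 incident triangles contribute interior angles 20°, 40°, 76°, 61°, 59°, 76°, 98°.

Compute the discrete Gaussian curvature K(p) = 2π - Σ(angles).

Sum of angles = 430°. K = 360° - 430° = -70° = -7π/18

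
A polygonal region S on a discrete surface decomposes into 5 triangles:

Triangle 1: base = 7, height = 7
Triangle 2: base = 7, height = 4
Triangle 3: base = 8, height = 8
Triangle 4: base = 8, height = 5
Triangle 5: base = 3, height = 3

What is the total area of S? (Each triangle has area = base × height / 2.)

(1/2)×7×7 + (1/2)×7×4 + (1/2)×8×8 + (1/2)×8×5 + (1/2)×3×3 = 95.0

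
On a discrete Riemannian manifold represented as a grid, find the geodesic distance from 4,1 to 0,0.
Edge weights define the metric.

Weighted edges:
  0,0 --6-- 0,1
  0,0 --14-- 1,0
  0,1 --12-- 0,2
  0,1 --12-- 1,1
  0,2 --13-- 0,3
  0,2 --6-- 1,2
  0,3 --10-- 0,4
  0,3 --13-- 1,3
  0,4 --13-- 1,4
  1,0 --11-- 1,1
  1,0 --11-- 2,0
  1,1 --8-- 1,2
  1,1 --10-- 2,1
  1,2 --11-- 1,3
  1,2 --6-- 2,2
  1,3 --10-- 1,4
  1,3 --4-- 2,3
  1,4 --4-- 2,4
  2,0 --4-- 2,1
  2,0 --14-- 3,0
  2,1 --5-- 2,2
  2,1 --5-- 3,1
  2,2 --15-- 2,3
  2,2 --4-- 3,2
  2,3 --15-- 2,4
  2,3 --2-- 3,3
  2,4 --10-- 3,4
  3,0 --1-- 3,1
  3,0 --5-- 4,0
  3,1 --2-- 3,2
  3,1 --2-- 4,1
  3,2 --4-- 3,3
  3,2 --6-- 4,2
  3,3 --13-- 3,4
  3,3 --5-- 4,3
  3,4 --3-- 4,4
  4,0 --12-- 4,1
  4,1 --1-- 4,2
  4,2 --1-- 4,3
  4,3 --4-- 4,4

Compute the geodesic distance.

Shortest path: 4,1 → 3,1 → 2,1 → 1,1 → 0,1 → 0,0, total weight = 35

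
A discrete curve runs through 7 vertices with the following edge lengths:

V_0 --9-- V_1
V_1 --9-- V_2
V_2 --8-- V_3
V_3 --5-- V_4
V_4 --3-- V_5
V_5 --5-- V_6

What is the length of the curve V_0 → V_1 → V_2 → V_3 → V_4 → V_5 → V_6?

Arc length = 9 + 9 + 8 + 5 + 3 + 5 = 39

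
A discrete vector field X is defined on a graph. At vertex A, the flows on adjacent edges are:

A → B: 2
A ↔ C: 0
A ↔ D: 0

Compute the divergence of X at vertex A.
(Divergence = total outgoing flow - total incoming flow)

Divergence = sum of outgoing flows = 2 + 0 + 0 = 2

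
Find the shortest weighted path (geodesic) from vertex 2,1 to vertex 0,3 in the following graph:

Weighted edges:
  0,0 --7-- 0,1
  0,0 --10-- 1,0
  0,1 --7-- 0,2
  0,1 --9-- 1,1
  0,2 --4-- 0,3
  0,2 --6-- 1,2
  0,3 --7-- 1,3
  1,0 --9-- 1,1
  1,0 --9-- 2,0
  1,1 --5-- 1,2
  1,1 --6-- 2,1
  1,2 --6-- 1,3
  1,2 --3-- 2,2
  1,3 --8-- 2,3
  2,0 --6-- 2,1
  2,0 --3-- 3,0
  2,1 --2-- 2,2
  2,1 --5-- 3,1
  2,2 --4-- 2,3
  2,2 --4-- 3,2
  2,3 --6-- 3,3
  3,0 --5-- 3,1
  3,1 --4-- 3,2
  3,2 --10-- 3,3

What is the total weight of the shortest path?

Shortest path: 2,1 → 2,2 → 1,2 → 0,2 → 0,3, total weight = 15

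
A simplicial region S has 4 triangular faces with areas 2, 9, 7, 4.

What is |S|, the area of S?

2 + 9 + 7 + 4 = 22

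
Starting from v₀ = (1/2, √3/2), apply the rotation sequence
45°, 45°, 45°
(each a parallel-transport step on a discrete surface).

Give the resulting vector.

Total rotation: 45° + 45° + 45° = 135°. Final vector: (-0.9659, -0.2588)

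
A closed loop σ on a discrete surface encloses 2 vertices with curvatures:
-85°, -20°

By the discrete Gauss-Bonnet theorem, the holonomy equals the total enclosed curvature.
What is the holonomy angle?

Holonomy = total enclosed curvature = (-85°) + (-20°) = -105°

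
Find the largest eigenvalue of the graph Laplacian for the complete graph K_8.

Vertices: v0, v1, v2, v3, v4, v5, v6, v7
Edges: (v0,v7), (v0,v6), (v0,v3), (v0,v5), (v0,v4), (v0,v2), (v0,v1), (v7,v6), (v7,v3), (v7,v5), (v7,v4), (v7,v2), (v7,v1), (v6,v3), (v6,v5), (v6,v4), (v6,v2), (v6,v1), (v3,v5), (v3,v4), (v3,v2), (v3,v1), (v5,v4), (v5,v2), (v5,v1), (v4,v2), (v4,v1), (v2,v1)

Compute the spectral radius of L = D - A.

For the complete graph K_n, L = nI − J (J = all-ones matrix). J has eigenvalues n (once, eigenvector 𝟙) and 0 (multiplicity n−1), so L has eigenvalues 0 (once) and n (multiplicity n−1). Here n = 8: eigenvalue 0 once and 8 with multiplicity 7.
Laplacian eigenvalues: [0.0, 8.0, 8.0, 8.0, 8.0, 8.0, 8.0, 8.0]. Largest eigenvalue (spectral radius) = 8.0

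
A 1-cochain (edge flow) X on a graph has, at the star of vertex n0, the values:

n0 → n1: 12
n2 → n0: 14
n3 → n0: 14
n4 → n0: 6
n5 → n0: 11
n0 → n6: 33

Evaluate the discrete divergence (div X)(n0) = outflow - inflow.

Divergence = sum of outgoing flows = 12 + (-14) + (-14) + (-6) + (-11) + 33 = 0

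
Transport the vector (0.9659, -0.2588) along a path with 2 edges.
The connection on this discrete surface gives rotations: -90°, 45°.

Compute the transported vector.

Total rotation: (-90°) + 45° = -45°. Final vector: (0.5000, -0.8660)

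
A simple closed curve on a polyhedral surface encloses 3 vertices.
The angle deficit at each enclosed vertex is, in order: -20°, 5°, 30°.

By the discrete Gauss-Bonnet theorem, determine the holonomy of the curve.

Holonomy = total enclosed curvature = (-20°) + 5° + 30° = 15°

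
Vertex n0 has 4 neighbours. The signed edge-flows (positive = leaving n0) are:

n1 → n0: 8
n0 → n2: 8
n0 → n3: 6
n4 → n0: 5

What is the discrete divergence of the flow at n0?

Divergence = sum of outgoing flows = (-8) + 8 + 6 + (-5) = 1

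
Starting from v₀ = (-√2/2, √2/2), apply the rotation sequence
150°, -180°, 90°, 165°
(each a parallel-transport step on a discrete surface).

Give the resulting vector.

Total rotation: 150° + (-180°) + 90° + 165° = 225° ≡ -135° (mod 360°). Final vector: (1, 0)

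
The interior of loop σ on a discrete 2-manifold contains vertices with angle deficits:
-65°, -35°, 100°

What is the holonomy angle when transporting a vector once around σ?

Holonomy = total enclosed curvature = (-65°) + (-35°) + 100° = 0°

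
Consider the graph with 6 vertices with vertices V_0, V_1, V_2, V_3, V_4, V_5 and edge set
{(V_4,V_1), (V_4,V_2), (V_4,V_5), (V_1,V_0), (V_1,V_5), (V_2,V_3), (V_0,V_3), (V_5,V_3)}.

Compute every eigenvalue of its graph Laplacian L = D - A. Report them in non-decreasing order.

Degrees: deg(V_0) = 2, deg(V_1) = 3, deg(V_2) = 2, deg(V_3) = 3, deg(V_4) = 3, deg(V_5) = 3.
L = D − A with rows/columns ordered (V_0, V_1, V_2, V_3, V_4, V_5):
  [ 2, -1,  0, -1,  0,  0]
  [-1,  3,  0,  0, -1, -1]
  [ 0,  0,  2, -1, -1,  0]
  [-1,  0, -1,  3,  0, -1]
  [ 0, -1, -1,  0,  3, -1]
  [ 0, -1,  0, -1, -1,  3]
Characteristic polynomial: det(λI − L) = λ(λ² − 6λ + 7)(λ − 2)(λ − 3)(λ − 5).
Roots: λ = 0; (λ² − 6λ + 7) = 0 ⇒ λ = 3 ± √2 ≈ 1.5858, 4.4142; (λ − 2) = 0 ⇒ λ = 2; (λ − 3) = 0 ⇒ λ = 3; (λ − 5) = 0 ⇒ λ = 5.
(Check: the roots sum (with multiplicity) to 16, matching trace L = Σdeg = 2·8 = 16.)
Laplacian eigenvalues (increasing order): [0.0, 1.5858, 2.0, 3.0, 4.4142, 5.0]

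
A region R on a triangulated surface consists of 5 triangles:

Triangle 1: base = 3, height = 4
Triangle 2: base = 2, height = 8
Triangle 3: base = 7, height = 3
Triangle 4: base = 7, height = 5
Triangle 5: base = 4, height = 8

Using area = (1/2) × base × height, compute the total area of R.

(1/2)×3×4 + (1/2)×2×8 + (1/2)×7×3 + (1/2)×7×5 + (1/2)×4×8 = 58.0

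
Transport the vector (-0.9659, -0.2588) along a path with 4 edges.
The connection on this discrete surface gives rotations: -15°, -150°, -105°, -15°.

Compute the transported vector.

Total rotation: (-15°) + (-150°) + (-105°) + (-15°) = -285° ≡ 75° (mod 360°). Final vector: (0, -1)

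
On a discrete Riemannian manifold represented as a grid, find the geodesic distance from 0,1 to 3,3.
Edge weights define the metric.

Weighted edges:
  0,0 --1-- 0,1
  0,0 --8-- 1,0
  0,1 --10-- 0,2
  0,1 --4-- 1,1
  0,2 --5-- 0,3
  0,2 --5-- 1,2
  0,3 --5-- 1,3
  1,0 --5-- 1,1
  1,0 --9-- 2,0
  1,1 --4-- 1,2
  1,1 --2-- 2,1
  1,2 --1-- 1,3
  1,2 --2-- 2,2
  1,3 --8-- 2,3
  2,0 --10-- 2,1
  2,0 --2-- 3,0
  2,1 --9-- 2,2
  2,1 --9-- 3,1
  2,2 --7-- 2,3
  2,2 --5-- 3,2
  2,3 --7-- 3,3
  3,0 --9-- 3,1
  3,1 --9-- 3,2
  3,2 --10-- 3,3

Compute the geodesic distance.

Shortest path: 0,1 → 1,1 → 1,2 → 1,3 → 2,3 → 3,3, total weight = 24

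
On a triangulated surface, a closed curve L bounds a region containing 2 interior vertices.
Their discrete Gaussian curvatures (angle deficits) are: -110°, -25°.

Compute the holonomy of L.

Holonomy = total enclosed curvature = (-110°) + (-25°) = -135°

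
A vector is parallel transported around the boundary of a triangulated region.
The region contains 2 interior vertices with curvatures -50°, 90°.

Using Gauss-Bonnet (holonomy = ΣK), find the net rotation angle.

Holonomy = total enclosed curvature = (-50°) + 90° = 40°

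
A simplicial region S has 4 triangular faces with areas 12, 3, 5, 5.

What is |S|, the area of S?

12 + 3 + 5 + 5 = 25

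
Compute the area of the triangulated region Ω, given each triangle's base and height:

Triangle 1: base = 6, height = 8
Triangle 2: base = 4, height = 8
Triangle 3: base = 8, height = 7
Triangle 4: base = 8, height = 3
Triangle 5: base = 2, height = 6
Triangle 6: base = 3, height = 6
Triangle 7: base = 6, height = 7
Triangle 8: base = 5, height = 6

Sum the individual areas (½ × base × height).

(1/2)×6×8 + (1/2)×4×8 + (1/2)×8×7 + (1/2)×8×3 + (1/2)×2×6 + (1/2)×3×6 + (1/2)×6×7 + (1/2)×5×6 = 131.0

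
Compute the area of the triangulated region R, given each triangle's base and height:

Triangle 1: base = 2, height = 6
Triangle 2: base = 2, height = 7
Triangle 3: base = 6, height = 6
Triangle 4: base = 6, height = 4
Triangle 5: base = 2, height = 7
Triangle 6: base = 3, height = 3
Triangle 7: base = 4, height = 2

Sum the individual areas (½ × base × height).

(1/2)×2×6 + (1/2)×2×7 + (1/2)×6×6 + (1/2)×6×4 + (1/2)×2×7 + (1/2)×3×3 + (1/2)×4×2 = 58.5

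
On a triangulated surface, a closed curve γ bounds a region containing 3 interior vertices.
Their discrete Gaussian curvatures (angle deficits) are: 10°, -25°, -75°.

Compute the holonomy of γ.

Holonomy = total enclosed curvature = 10° + (-25°) + (-75°) = -90°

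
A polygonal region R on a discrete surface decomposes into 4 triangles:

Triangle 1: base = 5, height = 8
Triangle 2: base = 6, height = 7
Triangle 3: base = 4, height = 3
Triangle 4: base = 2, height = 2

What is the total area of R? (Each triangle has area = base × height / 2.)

(1/2)×5×8 + (1/2)×6×7 + (1/2)×4×3 + (1/2)×2×2 = 49.0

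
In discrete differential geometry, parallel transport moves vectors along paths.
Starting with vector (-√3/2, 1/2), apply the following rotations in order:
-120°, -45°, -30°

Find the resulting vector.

Total rotation: (-120°) + (-45°) + (-30°) = -195° ≡ 165° (mod 360°). Final vector: (0.7071, -0.7071)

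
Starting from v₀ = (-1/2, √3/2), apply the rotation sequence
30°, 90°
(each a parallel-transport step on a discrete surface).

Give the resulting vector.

Total rotation: 30° + 90° = 120°. Final vector: (-0.5000, -0.8660)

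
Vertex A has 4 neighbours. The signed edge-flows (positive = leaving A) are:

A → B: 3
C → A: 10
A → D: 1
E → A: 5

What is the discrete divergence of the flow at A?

Divergence = sum of outgoing flows = 3 + (-10) + 1 + (-5) = -11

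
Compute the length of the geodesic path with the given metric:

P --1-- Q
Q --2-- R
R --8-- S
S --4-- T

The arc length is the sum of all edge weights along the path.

Arc length = 1 + 2 + 8 + 4 = 15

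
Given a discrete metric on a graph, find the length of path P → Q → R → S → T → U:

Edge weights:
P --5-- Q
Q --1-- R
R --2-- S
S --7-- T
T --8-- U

Arc length = 5 + 1 + 2 + 7 + 8 = 23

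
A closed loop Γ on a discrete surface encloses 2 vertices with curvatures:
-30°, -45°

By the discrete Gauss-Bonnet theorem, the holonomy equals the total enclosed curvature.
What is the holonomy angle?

Holonomy = total enclosed curvature = (-30°) + (-45°) = -75°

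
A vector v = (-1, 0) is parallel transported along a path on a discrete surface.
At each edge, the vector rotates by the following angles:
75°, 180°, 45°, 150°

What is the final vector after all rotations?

Total rotation: 75° + 180° + 45° + 150° = 450° ≡ 90° (mod 360°). Final vector: (0, -1)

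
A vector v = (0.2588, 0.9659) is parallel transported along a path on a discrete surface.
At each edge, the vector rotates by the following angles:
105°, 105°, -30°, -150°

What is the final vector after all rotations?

Total rotation: 105° + 105° + (-30°) + (-150°) = 30°. Final vector: (-0.2588, 0.9659)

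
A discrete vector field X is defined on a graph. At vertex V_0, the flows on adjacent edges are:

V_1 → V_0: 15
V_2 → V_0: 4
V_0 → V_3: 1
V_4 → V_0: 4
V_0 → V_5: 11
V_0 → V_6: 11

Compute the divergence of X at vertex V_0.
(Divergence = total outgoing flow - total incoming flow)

Divergence = sum of outgoing flows = (-15) + (-4) + 1 + (-4) + 11 + 11 = 0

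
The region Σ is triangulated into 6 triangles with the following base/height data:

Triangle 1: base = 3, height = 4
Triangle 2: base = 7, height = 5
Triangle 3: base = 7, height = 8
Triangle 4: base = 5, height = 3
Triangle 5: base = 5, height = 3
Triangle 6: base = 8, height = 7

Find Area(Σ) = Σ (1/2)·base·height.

(1/2)×3×4 + (1/2)×7×5 + (1/2)×7×8 + (1/2)×5×3 + (1/2)×5×3 + (1/2)×8×7 = 94.5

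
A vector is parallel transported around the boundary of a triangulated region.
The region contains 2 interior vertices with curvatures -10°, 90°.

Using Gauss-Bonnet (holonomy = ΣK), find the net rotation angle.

Holonomy = total enclosed curvature = (-10°) + 90° = 80°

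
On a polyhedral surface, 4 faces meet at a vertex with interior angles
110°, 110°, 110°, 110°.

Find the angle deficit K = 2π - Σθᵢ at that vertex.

Sum of angles = 440°. K = 360° - 440° = -80° = -4π/9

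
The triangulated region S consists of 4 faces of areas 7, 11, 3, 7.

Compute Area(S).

7 + 11 + 3 + 7 = 28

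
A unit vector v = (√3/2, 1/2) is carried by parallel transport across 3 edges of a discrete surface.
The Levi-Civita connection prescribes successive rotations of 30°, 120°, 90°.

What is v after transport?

Total rotation: 30° + 120° + 90° = 240° ≡ -120° (mod 360°). Final vector: (0, -1)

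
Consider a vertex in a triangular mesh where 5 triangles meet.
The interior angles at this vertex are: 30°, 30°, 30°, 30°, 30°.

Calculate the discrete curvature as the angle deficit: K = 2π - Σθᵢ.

Sum of angles = 150°. K = 360° - 150° = 210°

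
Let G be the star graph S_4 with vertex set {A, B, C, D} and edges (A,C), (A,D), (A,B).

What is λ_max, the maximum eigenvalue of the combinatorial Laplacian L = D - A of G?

The star S_4 is the complete bipartite graph K_{1,3} (one hub of degree 3, 3 leaves of degree 1). The Laplacian spectrum of K_{p,q} is 0, p (multiplicity q−1), q (multiplicity p−1), p+q. With p = 1, q = 3: 0 once, 1 with multiplicity 2, and 4 once. (Check: trace L = sum of degrees = 6 = 2·1 + 4.)
Laplacian eigenvalues: [0.0, 1.0, 1.0, 4.0]. Largest eigenvalue (spectral radius) = 4.0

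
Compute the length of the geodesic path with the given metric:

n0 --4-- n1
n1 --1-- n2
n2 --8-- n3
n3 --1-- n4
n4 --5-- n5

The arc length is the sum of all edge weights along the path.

Arc length = 4 + 1 + 8 + 1 + 5 = 19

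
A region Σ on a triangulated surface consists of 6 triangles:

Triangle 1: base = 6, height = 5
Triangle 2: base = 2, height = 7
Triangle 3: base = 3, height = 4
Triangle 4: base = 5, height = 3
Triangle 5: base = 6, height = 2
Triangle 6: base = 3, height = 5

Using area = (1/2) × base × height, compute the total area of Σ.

(1/2)×6×5 + (1/2)×2×7 + (1/2)×3×4 + (1/2)×5×3 + (1/2)×6×2 + (1/2)×3×5 = 49.0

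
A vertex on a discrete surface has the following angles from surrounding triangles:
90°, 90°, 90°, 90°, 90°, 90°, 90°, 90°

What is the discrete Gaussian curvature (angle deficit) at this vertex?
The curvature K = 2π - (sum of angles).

Sum of angles = 720°. K = 360° - 720° = -360°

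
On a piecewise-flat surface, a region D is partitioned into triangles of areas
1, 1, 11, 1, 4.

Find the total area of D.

1 + 1 + 11 + 1 + 4 = 18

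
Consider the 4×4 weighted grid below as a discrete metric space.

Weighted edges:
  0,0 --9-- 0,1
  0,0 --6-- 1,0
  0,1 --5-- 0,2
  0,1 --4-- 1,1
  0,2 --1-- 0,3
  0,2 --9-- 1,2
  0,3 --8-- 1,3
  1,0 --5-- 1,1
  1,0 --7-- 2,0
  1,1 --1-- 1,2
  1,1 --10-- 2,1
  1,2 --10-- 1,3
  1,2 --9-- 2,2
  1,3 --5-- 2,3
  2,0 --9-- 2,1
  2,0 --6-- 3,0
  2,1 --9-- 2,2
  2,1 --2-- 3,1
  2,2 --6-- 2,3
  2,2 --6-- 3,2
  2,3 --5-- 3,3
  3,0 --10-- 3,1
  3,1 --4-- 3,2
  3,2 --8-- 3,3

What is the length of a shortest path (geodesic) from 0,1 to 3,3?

Shortest path: 0,1 → 0,2 → 0,3 → 1,3 → 2,3 → 3,3, total weight = 24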